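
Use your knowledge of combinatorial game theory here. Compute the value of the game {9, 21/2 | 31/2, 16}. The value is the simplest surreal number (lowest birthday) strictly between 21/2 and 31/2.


Left options: {9, 21/2}, max = 21/2
Right options: {31/2, 16}, min = 31/2
All options are numbers and max(Left) < min(Right), so by the simplicity theorem the value is the simplest (earliest-born) number strictly between 21/2 and 31/2.
Integers 11 through 15 all lie strictly between 21/2 and 31/2.
Among integers, the simplest (lowest birthday = smallest |n|; 0 is born on day 0, +-n on day n) is 11.
No non-integer in the interval can be simpler: if x is a non-integer in the interval, then floor(x) or ceil(x) also lies in the interval (the interval contains an integer), and both are proper prefixes of x's sign expansion, i.e. born earlier. So the game value is 11.
Game value = 11

11


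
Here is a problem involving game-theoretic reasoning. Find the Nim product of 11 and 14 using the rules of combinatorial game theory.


Nim multiplication is bilinear over XOR: (u XOR v) * w = (u*w) XOR (v*w).
So we split each operand into its bit components and XOR the pairwise Nim products.
11 = 1 + 2 + 8 (as XOR of powers of 2).
14 = 2 + 4 + 8 (as XOR of powers of 2).
Using the standard Nim-product table on single bits:
  2*2 = 3,   2*4 = 8,   2*8 = 12,
  4*4 = 6,   4*8 = 11,  8*8 = 13,
and  1*x = x (identity), k*l = l*k (commutative).
Pairwise Nim products:
  1 * 2 = 2
  1 * 4 = 4
  1 * 8 = 8
  2 * 2 = 3
  2 * 4 = 8
  2 * 8 = 12
  8 * 2 = 12
  8 * 4 = 11
  8 * 8 = 13
XOR them: 2 XOR 4 XOR 8 XOR 3 XOR 8 XOR 12 XOR 12 XOR 11 XOR 13 = 3.
Result: 11 * 14 = 3 (in Nim).

3


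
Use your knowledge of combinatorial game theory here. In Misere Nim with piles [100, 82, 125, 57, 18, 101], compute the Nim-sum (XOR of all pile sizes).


We need the XOR (exclusive or) of all pile sizes.
After XOR-ing pile 1 (size 100): 0 XOR 100 = 100
After XOR-ing pile 2 (size 82): 100 XOR 82 = 54
After XOR-ing pile 3 (size 125): 54 XOR 125 = 75
After XOR-ing pile 4 (size 57): 75 XOR 57 = 114
After XOR-ing pile 5 (size 18): 114 XOR 18 = 96
After XOR-ing pile 6 (size 101): 96 XOR 101 = 5
The Nim-value of this position is 5.

5


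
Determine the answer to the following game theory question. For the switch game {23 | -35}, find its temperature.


The game is {23 | -35}, a switch {a | b} with numbers a > b.
Cooling {a | b} by t gives {a - t | b + t}, which stops being hot when a - t = b + t, i.e. at t = (a - b)/2. So the temperature of a switch is (a - b)/2.
Temperature = (Left option - Right option) / 2
= (23 - (-35)) / 2
= 58 / 2
= 29

29


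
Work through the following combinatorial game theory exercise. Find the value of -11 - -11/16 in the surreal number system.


x = -11, y = -11/16
Converting to common denominator: 16
x = -176/16, y = -11/16
x - y = -11 - -11/16 = -165/16

-165/16


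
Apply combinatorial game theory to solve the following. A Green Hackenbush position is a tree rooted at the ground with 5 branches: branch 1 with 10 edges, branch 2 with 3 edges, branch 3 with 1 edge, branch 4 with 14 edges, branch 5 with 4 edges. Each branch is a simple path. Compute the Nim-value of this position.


The tree has 5 branches from the ground vertex.
In Green Hackenbush, the Nim-value of a simple path of length k is k.
Branch 1: length 10, Nim-value = 10
Branch 2: length 3, Nim-value = 3
Branch 3: length 1, Nim-value = 1
Branch 4: length 14, Nim-value = 14
Branch 5: length 4, Nim-value = 4
Total Nim-value = XOR of all branch values:
0 XOR 10 = 10
10 XOR 3 = 9
9 XOR 1 = 8
8 XOR 14 = 6
6 XOR 4 = 2
Nim-value of the tree = 2

2


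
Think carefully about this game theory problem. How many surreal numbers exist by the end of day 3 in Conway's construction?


Day 0: {|} = 0 is born. Count = 1.
Day n: the number of surreal numbers born by day n is 2^(n+1) - 1.
By day 0: 2^1 - 1 = 1
By day 1: 2^2 - 1 = 3
By day 2: 2^3 - 1 = 7
By day 3: 2^4 - 1 = 15
By day 3: 15 surreal numbers.

15


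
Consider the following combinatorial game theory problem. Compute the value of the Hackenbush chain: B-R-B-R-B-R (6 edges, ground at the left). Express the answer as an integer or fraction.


Edges (from ground): B-R-B-R-B-R
By Berlekamp's sign-expansion rule, a Blue-Red Hackenbush stalk has the value of the surreal number whose sign sequence is the edge sequence with B -> + and R -> -.
Sign sequence: +-+-+-
Trace the sign expansion in the surreal number tree, starting from 0:
Edge 1: B (sign +) -> bounds (0, +inf), value = 1
Edge 2: R (sign -) -> bounds (0, 1), value = 1/2
Edge 3: B (sign +) -> bounds (1/2, 1), value = 3/4
Edge 4: R (sign -) -> bounds (1/2, 3/4), value = 5/8
Edge 5: B (sign +) -> bounds (5/8, 3/4), value = 11/16
Edge 6: R (sign -) -> bounds (5/8, 11/16), value = 21/32
Game value = 21/32

21/32


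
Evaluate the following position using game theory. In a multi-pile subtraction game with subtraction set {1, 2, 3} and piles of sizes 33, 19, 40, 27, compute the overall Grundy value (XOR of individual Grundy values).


Subtraction set: {1, 2, 3}
For this subtraction set, G(n) = n mod 4 (period = max + 1 = 4).
Pile 1 (size 33): G(33) = 33 mod 4 = 1
Pile 2 (size 19): G(19) = 19 mod 4 = 3
Pile 3 (size 40): G(40) = 40 mod 4 = 0
Pile 4 (size 27): G(27) = 27 mod 4 = 3
Total Grundy value = XOR of all: 1 XOR 3 XOR 0 XOR 3 = 1

1


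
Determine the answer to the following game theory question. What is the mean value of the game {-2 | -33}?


Game = {-2 | -33}, a switch {a | b} with numbers a > b.
Its thermograph has left wall a - t and right wall b + t, which meet at t = (a - b)/2, where both equal (a + b)/2. So the mast (mean value) is at (a + b)/2.
Mean = (-2 + (-33))/2 = -35/2 = -35/2

-35/2


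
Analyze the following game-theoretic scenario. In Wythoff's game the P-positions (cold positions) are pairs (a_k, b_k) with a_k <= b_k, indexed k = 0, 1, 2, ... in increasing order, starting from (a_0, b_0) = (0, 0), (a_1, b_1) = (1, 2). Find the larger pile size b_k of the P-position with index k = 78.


By Wythoff's theorem, a_k = floor(k * phi) and b_k = floor(k * phi^2) = a_k + k, where phi = (1 + sqrt(5))/2 is the golden ratio.
phi = (1 + sqrt(5))/2 = 1.618034
phi^2 = phi + 1 = 2.618034
k = 78
k * phi^2 = 78 * 2.618034 = 204.206651
b_78 = floor(k * phi^2) = 204 (check: a_78 + k = 126 + 78 = 204)

204


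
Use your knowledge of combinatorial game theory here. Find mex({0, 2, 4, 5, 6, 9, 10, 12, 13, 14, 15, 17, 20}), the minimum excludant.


Set = {0, 2, 4, 5, 6, 9, 10, 12, 13, 14, 15, 17, 20}
0 is in the set.
1 is NOT in the set. This is the mex.
mex = 1

1


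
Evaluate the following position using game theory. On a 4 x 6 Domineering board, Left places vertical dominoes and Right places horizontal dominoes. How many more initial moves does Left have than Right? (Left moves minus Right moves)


Board is 4 x 6 (rows x cols).
Left (vertical) placements: (rows-1) * cols = 3 * 6 = 18
Right (horizontal) placements: rows * (cols-1) = 4 * 5 = 20
Advantage = Left - Right = 18 - 20 = -2

-2


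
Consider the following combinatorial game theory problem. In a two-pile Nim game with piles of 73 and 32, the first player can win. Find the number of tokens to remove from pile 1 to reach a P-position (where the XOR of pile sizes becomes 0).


Piles: 73 and 32
Current XOR: 73 XOR 32 = 105 (non-zero, so this is an N-position).
To make the XOR zero, we need to find a move that balances the piles.
For pile 1 (size 73): target = 73 XOR 105 = 32
We reduce pile 1 from 73 to 32.
Tokens removed: 73 - 32 = 41
Verification: 32 XOR 32 = 0

41


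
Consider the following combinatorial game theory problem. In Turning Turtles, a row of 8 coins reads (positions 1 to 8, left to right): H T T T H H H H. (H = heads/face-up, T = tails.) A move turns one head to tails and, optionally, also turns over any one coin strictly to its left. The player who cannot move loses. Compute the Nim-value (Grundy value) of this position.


Coins: H T T T H H H H
Key fact: a single head at position k behaves exactly like a Nim heap of size k (turning it to T and optionally flipping a coin at j < k corresponds to moving the heap from k to j, or to 0), and heads combine as a disjunctive sum (two heads at the same place would cancel, matching j XOR j = 0). So the Nim-value is the XOR of the 1-indexed positions of the heads.
Face-up positions (1-indexed): [1, 5, 6, 7, 8]
XOR 0 with 1: 0 XOR 1 = 1
XOR 1 with 5: 1 XOR 5 = 4
XOR 4 with 6: 4 XOR 6 = 2
XOR 2 with 7: 2 XOR 7 = 5
XOR 5 with 8: 5 XOR 8 = 13
Nim-value = 13

13


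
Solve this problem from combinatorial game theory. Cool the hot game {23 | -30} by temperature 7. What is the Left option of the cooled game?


Original game: {23 | -30} (a switch {a | b} with a > b).
Cooling by t (for t below the temperature (a - b)/2 = 53/2) taxes each move by t: {a | b} cooled by t is {a - t | b + t}.
Cooling amount: t = 7
Cooled Left option: 23 - 7 = 16
Cooled Right option: -30 + 7 = -23
Cooled game: {16 | -23}
Left option = 16

16


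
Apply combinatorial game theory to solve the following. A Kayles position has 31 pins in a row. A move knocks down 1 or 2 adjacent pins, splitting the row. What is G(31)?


Kayles: a move removes 1 or 2 adjacent pins from a contiguous row.
Removing pins from a row of k leaves two independent rows (a, b) with a + b = k - 1 (one pin) or a + b = k - 2 (two pins); an end removal gives a = 0.
By Sprague-Grundy, G(k) = mex{ G(a) XOR G(b) } over all these splits. G(0) = 0.
G(1): splits (0,0):0^0=0 -> mex({0}) = 1
G(2): splits (0,1):0^1=1 (0,0):0^0=0 -> mex({0, 1}) = 2
G(3): splits (0,2):0^2=2 (1,1):1^1=0 (0,1):0^1=1 -> mex({0, 1, 2}) = 3
G(4): splits (0,3):0^3=3 (1,2):1^2=3 (0,2):0^2=2 (1,1):1^1=0 -> mex({0, 2, 3}) = 1
G(5): splits (0,4):0^1=1 (1,3):1^3=2 (2,2):2^2=0 (0,3):0^3=3 (1,2):1^2=3 -> mex({0, 1, 2, 3}) = 4
G(6) = mex({0, 1, 2, 4}) = 3
G(7) = mex({0, 1, 3, 4, 5}) = 2
G(8) = mex({0, 2, 3, 5, 6}) = 1
G(9) = mex({0, 1, 2, 3, 6, 7}) = 4
G(10) = mex({0, 1, 3, 4, 5, 7}) = 2
G(11) = mex({0, 1, 2, 3, 4, 5}) = 6
G(12) = mex({0, 1, 2, 3, 5, 6, 7}) = 4
G(13) = mex({0, 2, 3, 4, 6, 7}) = 1
G(14) = mex({0, 1, 4, 5, 6, 7}) = 2
G(15) = mex({0, 1, 2, 3, 4, 5, 6}) = 7
G(16) = mex({0, 2, 3, 5, 6, 7}) = 1
G(17) = mex({0, 1, 2, 3, 5, 6, 7}) = 4
G(18) = mex({0, 1, 2, 4, 5, 6}) = 3
G(19) = mex({0, 1, 3, 4, 5, 7}) = 2
G(20) = mex({0, 2, 3, 4, 5, 6, 7}) = 1
G(21) = mex({0, 1, 2, 3, 5, 6, 7}) = 4
G(22) = mex({0, 1, 2, 3, 4, 5, 7}) = 6
G(23) = mex({0, 1, 2, 3, 4, 5, 6}) = 7
G(24) = mex({0, 1, 2, 3, 5, 6, 7}) = 4
G(25) = mex({0, 2, 3, 4, 6, 7}) = 1
G(26) = mex({0, 1, 3, 4, 5, 6, 7}) = 2
G(27) = mex({0, 1, 2, 3, 4, 5, 6, 7}) = 8
G(28) = mex({0, 1, 2, 3, 4, 6, 7, 8}) = 5
G(29) = mex({0, 1, 2, 3, 5, 6, 7, 8, 9}) = 4
G(30) = mex({0, 1, 2, 3, 4, 5, 6, 9, 10}) = 7
G(31) = mex({0, 1, 3, 4, 5, 7, 10, 11}) = 2
Therefore G(31) = 2.

2


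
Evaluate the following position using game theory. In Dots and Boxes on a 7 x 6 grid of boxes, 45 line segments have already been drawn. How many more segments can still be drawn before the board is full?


Grid: 7 x 6 boxes, i.e. 8 rows and 7 columns of dots.
Horizontal edges: (rows + 1) * cols = 8 * 6 = 48
Vertical edges: rows * (cols + 1) = 7 * 7 = 49
Total edges: 48 + 49 = 97
Edges drawn: 45
Remaining: 97 - 45 = 52

52


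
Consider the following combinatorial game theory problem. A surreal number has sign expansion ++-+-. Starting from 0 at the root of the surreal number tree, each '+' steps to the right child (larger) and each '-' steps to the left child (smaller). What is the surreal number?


Sign expansion: ++-+-
Rule: track bounds (lo, hi), initially (-inf, +inf). On '+', the current value becomes lo and we move to the simplest number in (value, hi): value + 1 if hi = +inf, otherwise the midpoint (value + hi)/2. On '-', the current value becomes hi and we move to value - 1 if lo = -inf, otherwise the midpoint (lo + value)/2.
Start at 0.
Step 1: sign = +, move right. Bounds: (0, +inf). Value = 1
Step 2: sign = +, move right. Bounds: (1, +inf). Value = 2
Step 3: sign = -, move left. Bounds: (1, 2). Value = 3/2
Step 4: sign = +, move right. Bounds: (3/2, 2). Value = 7/4
Step 5: sign = -, move left. Bounds: (3/2, 7/4). Value = 13/8
The surreal number with sign expansion ++-+- is 13/8.

13/8


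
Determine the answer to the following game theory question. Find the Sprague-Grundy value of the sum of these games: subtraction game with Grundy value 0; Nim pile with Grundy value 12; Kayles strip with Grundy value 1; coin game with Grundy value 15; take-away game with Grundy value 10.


By the Sprague-Grundy theorem, the Grundy value of a sum of games is the XOR of individual Grundy values.
subtraction game: Grundy value = 0. Running XOR: 0 XOR 0 = 0
Nim pile: Grundy value = 12. Running XOR: 0 XOR 12 = 12
Kayles strip: Grundy value = 1. Running XOR: 12 XOR 1 = 13
coin game: Grundy value = 15. Running XOR: 13 XOR 15 = 2
take-away game: Grundy value = 10. Running XOR: 2 XOR 10 = 8
The combined Grundy value is 8.

8


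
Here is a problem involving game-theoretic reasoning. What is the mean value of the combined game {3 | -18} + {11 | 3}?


G1 = {3 | -18}, G2 = {11 | 3}
Each is a switch {a | b} with numbers a > b; its mean value is (a + b)/2, and mean value is additive over game sums: m(G1 + G2) = m(G1) + m(G2).
Mean of G1 = (3 + (-18))/2 = -15/2 = -15/2
Mean of G2 = (11 + (3))/2 = 14/2 = 7
Mean of G1 + G2 = -15/2 + 7 = -1/2

-1/2


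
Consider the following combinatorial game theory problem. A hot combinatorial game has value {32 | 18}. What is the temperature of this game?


The game is {32 | 18}, a switch {a | b} with numbers a > b.
Cooling {a | b} by t gives {a - t | b + t}, which stops being hot when a - t = b + t, i.e. at t = (a - b)/2. So the temperature of a switch is (a - b)/2.
Temperature = (Left option - Right option) / 2
= (32 - (18)) / 2
= 14 / 2
= 7

7


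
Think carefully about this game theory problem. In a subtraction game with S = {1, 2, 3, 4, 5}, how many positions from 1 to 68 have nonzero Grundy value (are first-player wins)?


Subtraction set S = {1, 2, 3, 4, 5}, so G(n) = n mod 6.
G(n) = 0 when n is a multiple of 6.
Multiples of 6 in [1, 68]: 11
N-positions (nonzero Grundy) = 68 - 11 = 57

57


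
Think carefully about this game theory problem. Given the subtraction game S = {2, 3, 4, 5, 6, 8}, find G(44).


The subtraction set is S = {2, 3, 4, 5, 6, 8}.
G(k) = mex{ G(k - s) : s in S, s <= k }. We compute iteratively: G(0) = 0.
G(1) = mex({}) = 0
G(2) = mex({0}) = 1
G(3) = mex({0}) = 1
G(4) = mex({0, 1}) = 2
G(5) = mex({0, 1}) = 2
G(6) = mex({0, 1, 2}) = 3
G(7) = mex({0, 1, 2}) = 3
G(8) = mex({0, 1, 2, 3}) = 4
G(9) = mex({0, 1, 2, 3}) = 4
G(10) = mex({1, 2, 3, 4}) = 0
G(11) = mex({1, 2, 3, 4}) = 0
G(12) = mex({0, 2, 3, 4}) = 1
G(13) = mex({0, 2, 3, 4}) = 1
G(14) = mex({0, 1, 3, 4}) = 2
G(15) = mex({0, 1, 3, 4}) = 2
G(16) = mex({0, 1, 2, 4}) = 3
G(17) = mex({0, 1, 2, 4}) = 3
Observe that G(10)..G(17) = 0, 0, 1, 1, 2, 2, 3, 3 repeats G(0)..G(7) = 0, 0, 1, 1, 2, 2, 3, 3.
For k >= max(S) = 8, G(k) is determined by the previous 8 values G(k-8)..G(k-1); a window of 8 consecutive values has recurred shifted by 10, so by induction G(k + 10) = G(k) for all k >= 0: the sequence is periodic from the start with period 10.
One period: G(0..9) = 0, 0, 1, 1, 2, 2, 3, 3, 4, 4.
44 mod 10 = 4, so G(44) = G(4) = 2.

2


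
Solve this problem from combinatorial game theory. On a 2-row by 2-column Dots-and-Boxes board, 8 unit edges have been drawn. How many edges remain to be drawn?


Grid: 2 x 2 boxes, i.e. 3 rows and 3 columns of dots.
Horizontal edges: (rows + 1) * cols = 3 * 2 = 6
Vertical edges: rows * (cols + 1) = 2 * 3 = 6
Total edges: 6 + 6 = 12
Edges drawn: 8
Remaining: 12 - 8 = 4

4


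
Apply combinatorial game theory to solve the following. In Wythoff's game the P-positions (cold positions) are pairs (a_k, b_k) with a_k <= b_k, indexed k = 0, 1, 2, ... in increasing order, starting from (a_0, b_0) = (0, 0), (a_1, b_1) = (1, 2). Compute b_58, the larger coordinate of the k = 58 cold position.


By Wythoff's theorem, a_k = floor(k * phi) and b_k = floor(k * phi^2) = a_k + k, where phi = (1 + sqrt(5))/2 is the golden ratio.
phi = (1 + sqrt(5))/2 = 1.618034
phi^2 = phi + 1 = 2.618034
k = 58
k * phi^2 = 58 * 2.618034 = 151.845971
b_58 = floor(k * phi^2) = 151 (check: a_58 + k = 93 + 58 = 151)

151


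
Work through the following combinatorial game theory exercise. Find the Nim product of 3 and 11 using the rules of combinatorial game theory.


Nim multiplication is bilinear over XOR: (u XOR v) * w = (u*w) XOR (v*w).
So we split each operand into its bit components and XOR the pairwise Nim products.
3 = 1 + 2 (as XOR of powers of 2).
11 = 1 + 2 + 8 (as XOR of powers of 2).
Using the standard Nim-product table on single bits:
  2*2 = 3,   2*4 = 8,   2*8 = 12,
  4*4 = 6,   4*8 = 11,  8*8 = 13,
and  1*x = x (identity), k*l = l*k (commutative).
Pairwise Nim products:
  1 * 1 = 1
  1 * 2 = 2
  1 * 8 = 8
  2 * 1 = 2
  2 * 2 = 3
  2 * 8 = 12
XOR them: 1 XOR 2 XOR 8 XOR 2 XOR 3 XOR 12 = 6.
Result: 3 * 11 = 6 (in Nim).

6


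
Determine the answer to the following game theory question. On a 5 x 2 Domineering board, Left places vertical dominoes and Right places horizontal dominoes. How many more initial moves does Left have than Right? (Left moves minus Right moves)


Board is 5 x 2 (rows x cols).
Left (vertical) placements: (rows-1) * cols = 4 * 2 = 8
Right (horizontal) placements: rows * (cols-1) = 5 * 1 = 5
Advantage = Left - Right = 8 - 5 = 3

3


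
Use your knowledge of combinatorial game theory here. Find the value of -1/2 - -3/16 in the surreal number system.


x = -1/2, y = -3/16
Converting to common denominator: 16
x = -8/16, y = -3/16
x - y = -1/2 - -3/16 = -5/16

-5/16


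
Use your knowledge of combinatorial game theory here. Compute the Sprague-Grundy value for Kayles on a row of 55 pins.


Kayles: a move removes 1 or 2 adjacent pins from a contiguous row.
Removing pins from a row of k leaves two independent rows (a, b) with a + b = k - 1 (one pin) or a + b = k - 2 (two pins); an end removal gives a = 0.
By Sprague-Grundy, G(k) = mex{ G(a) XOR G(b) } over all these splits. G(0) = 0.
G(1): splits (0,0):0^0=0 -> mex({0}) = 1
G(2): splits (0,1):0^1=1 (0,0):0^0=0 -> mex({0, 1}) = 2
G(3): splits (0,2):0^2=2 (1,1):1^1=0 (0,1):0^1=1 -> mex({0, 1, 2}) = 3
G(4): splits (0,3):0^3=3 (1,2):1^2=3 (0,2):0^2=2 (1,1):1^1=0 -> mex({0, 2, 3}) = 1
G(5): splits (0,4):0^1=1 (1,3):1^3=2 (2,2):2^2=0 (0,3):0^3=3 (1,2):1^2=3 -> mex({0, 1, 2, 3}) = 4
G(6) = mex({0, 1, 2, 4}) = 3
G(7) = mex({0, 1, 3, 4, 5}) = 2
G(8) = mex({0, 2, 3, 5, 6}) = 1
G(9) = mex({0, 1, 2, 3, 6, 7}) = 4
G(10) = mex({0, 1, 3, 4, 5, 7}) = 2
G(11) = mex({0, 1, 2, 3, 4, 5}) = 6
G(12) = mex({0, 1, 2, 3, 5, 6, 7}) = 4
G(13) = mex({0, 2, 3, 4, 6, 7}) = 1
G(14) = mex({0, 1, 4, 5, 6, 7}) = 2
G(15) = mex({0, 1, 2, 3, 4, 5, 6}) = 7
G(16) = mex({0, 2, 3, 5, 6, 7}) = 1
G(17) = mex({0, 1, 2, 3, 5, 6, 7}) = 4
G(18) = mex({0, 1, 2, 4, 5, 6}) = 3
G(19) = mex({0, 1, 3, 4, 5, 7}) = 2
G(20) = mex({0, 2, 3, 4, 5, 6, 7}) = 1
G(21) = mex({0, 1, 2, 3, 5, 6, 7}) = 4
G(22) = mex({0, 1, 2, 3, 4, 5, 7}) = 6
G(23) = mex({0, 1, 2, 3, 4, 5, 6}) = 7
G(24) = mex({0, 1, 2, 3, 5, 6, 7}) = 4
G(25) = mex({0, 2, 3, 4, 6, 7}) = 1
G(26) = mex({0, 1, 3, 4, 5, 6, 7}) = 2
G(27) = mex({0, 1, 2, 3, 4, 5, 6, 7}) = 8
G(28) = mex({0, 1, 2, 3, 4, 6, 7, 8}) = 5
G(29) = mex({0, 1, 2, 3, 5, 6, 7, 8, 9}) = 4
G(30) = mex({0, 1, 2, 3, 4, 5, 6, 9, 10}) = 7
G(31) = mex({0, 1, 3, 4, 5, 7, 10, 11}) = 2
G(32) = mex({0, 2, 3, 4, 5, 6, 7, 9, 11}) = 1
G(33) = mex({0, 1, 2, 3, 4, 5, 6, 7, 9, 12}) = 8
G(34) = mex({0, 1, 2, 3, 4, 5, 7, 8, 11, 12}) = 6
G(35) = mex({0, 1, 2, 3, 4, 5, 6, 8, 9, 10, 11}) = 7
G(36) = mex({0, 1, 2, 3, 5, 6, 7, 9, 10}) = 4
G(37) = mex({0, 2, 3, 4, 6, 7, 9, 10, 11, 12}) = 1
G(38) = mex({0, 1, 3, 4, 5, 6, 7, 9, 10, 11, 12}) = 2
G(39) = mex({0, 1, 2, 4, 5, 6, 7, 9, 10, 12, 14}) = 3
G(40) = mex({0, 2, 3, 4, 6, 7, 11, 12, 14}) = 1
G(41) = mex({0, 1, 2, 3, 5, 6, 7, 9, 10, 11, 12}) = 4
G(42) = mex({0, 1, 2, 3, 4, 5, 6, 9, 10}) = 7
G(43) = mex({0, 1, 3, 4, 5, 7, 9, 10, 12, 15}) = 2
G(44) = mex({0, 2, 3, 4, 5, 6, 7, 9, 10, 12, 15}) = 1
G(45) = mex({0, 1, 2, 3, 4, 5, 6, 7, 9, 10, 12, 14}) = 8
G(46) = mex({0, 1, 3, 4, 5, 7, 8, 11, 12, 14}) = 2
G(47) = mex({0, 1, 2, 3, 4, 5, 6, 8, 9, 10, 11, 12}) = 7
G(48) = mex({0, 1, 2, 3, 5, 6, 7, 9, 10}) = 4
G(49) = mex({0, 2, 3, 4, 6, 7, 9, 10, 11, 12, 15}) = 1
G(50) = mex({0, 1, 4, 5, 6, 7, 9, 11, 12, 14, 15}) = 2
G(51) = mex({0, 1, 2, 3, 4, 5, 6, 7, 9, 12, 14, 15}) = 8
G(52) = mex({0, 2, 3, 4, 5, 6, 7, 8, 11, 12, 15}) = 1
G(53) = mex({0, 1, 2, 3, 5, 6, 7, 8, 9, 10, 11, 12}) = 4
G(54) = mex({0, 1, 2, 3, 4, 5, 6, 9, 10}) = 7
G(55) = mex({0, 1, 3, 4, 5, 7, 9, 10, 11, 12}) = 2
Therefore G(55) = 2.

2


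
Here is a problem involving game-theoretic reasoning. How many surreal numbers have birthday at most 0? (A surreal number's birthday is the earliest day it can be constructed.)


Day 0: {|} = 0 is born. Count = 1.
Day n: the number of surreal numbers born by day n is 2^(n+1) - 1.
By day 0: 2^1 - 1 = 1
By day 0: 1 surreal numbers.

1


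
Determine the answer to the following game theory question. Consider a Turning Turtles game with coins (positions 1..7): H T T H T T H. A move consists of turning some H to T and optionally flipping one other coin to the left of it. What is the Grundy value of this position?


Coins: H T T H T T H
Key fact: a single head at position k behaves exactly like a Nim heap of size k (turning it to T and optionally flipping a coin at j < k corresponds to moving the heap from k to j, or to 0), and heads combine as a disjunctive sum (two heads at the same place would cancel, matching j XOR j = 0). So the Nim-value is the XOR of the 1-indexed positions of the heads.
Face-up positions (1-indexed): [1, 4, 7]
XOR 0 with 1: 0 XOR 1 = 1
XOR 1 with 4: 1 XOR 4 = 5
XOR 5 with 7: 5 XOR 7 = 2
Nim-value = 2

2


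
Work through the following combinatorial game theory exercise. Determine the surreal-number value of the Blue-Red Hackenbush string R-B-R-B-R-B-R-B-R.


Edges (from ground): R-B-R-B-R-B-R-B-R
By Berlekamp's sign-expansion rule, a Blue-Red Hackenbush stalk has the value of the surreal number whose sign sequence is the edge sequence with B -> + and R -> -.
Sign sequence: -+-+-+-+-
Trace the sign expansion in the surreal number tree, starting from 0:
Edge 1: R (sign -) -> bounds (-inf, 0), value = -1
Edge 2: B (sign +) -> bounds (-1, 0), value = -1/2
Edge 3: R (sign -) -> bounds (-1, -1/2), value = -3/4
Edge 4: B (sign +) -> bounds (-3/4, -1/2), value = -5/8
Edge 5: R (sign -) -> bounds (-3/4, -5/8), value = -11/16
Edge 6: B (sign +) -> bounds (-11/16, -5/8), value = -21/32
Edge 7: R (sign -) -> bounds (-11/16, -21/32), value = -43/64
Edge 8: B (sign +) -> bounds (-43/64, -21/32), value = -85/128
Edge 9: R (sign -) -> bounds (-43/64, -85/128), value = -171/256
Game value = -171/256

-171/256


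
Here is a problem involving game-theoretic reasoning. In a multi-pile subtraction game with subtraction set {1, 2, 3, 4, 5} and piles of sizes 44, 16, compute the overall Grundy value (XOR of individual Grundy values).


Subtraction set: {1, 2, 3, 4, 5}
For this subtraction set, G(n) = n mod 6 (period = max + 1 = 6).
Pile 1 (size 44): G(44) = 44 mod 6 = 2
Pile 2 (size 16): G(16) = 16 mod 6 = 4
Total Grundy value = XOR of all: 2 XOR 4 = 6

6


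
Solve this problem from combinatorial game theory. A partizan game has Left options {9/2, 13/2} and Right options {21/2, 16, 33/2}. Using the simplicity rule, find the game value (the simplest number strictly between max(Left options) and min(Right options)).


Left options: {9/2, 13/2}, max = 13/2
Right options: {21/2, 16, 33/2}, min = 21/2
All options are numbers and max(Left) < min(Right), so by the simplicity theorem the value is the simplest (earliest-born) number strictly between 13/2 and 21/2.
Integers 7 through 10 all lie strictly between 13/2 and 21/2.
Among integers, the simplest (lowest birthday = smallest |n|; 0 is born on day 0, +-n on day n) is 7.
No non-integer in the interval can be simpler: if x is a non-integer in the interval, then floor(x) or ceil(x) also lies in the interval (the interval contains an integer), and both are proper prefixes of x's sign expansion, i.e. born earlier. So the game value is 7.
Game value = 7

7


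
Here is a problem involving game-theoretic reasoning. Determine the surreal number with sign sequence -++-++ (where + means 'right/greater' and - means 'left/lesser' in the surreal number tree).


Sign expansion: -++-++
Rule: track bounds (lo, hi), initially (-inf, +inf). On '+', the current value becomes lo and we move to the simplest number in (value, hi): value + 1 if hi = +inf, otherwise the midpoint (value + hi)/2. On '-', the current value becomes hi and we move to value - 1 if lo = -inf, otherwise the midpoint (lo + value)/2.
Start at 0.
Step 1: sign = -, move left. Bounds: (-inf, 0). Value = -1
Step 2: sign = +, move right. Bounds: (-1, 0). Value = -1/2
Step 3: sign = +, move right. Bounds: (-1/2, 0). Value = -1/4
Step 4: sign = -, move left. Bounds: (-1/2, -1/4). Value = -3/8
Step 5: sign = +, move right. Bounds: (-3/8, -1/4). Value = -5/16
Step 6: sign = +, move right. Bounds: (-5/16, -1/4). Value = -9/32
The surreal number with sign expansion -++-++ is -9/32.

-9/32


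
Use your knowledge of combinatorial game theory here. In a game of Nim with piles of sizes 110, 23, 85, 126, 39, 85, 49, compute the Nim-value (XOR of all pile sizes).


We need the XOR (exclusive or) of all pile sizes.
After XOR-ing pile 1 (size 110): 0 XOR 110 = 110
After XOR-ing pile 2 (size 23): 110 XOR 23 = 121
After XOR-ing pile 3 (size 85): 121 XOR 85 = 44
After XOR-ing pile 4 (size 126): 44 XOR 126 = 82
After XOR-ing pile 5 (size 39): 82 XOR 39 = 117
After XOR-ing pile 6 (size 85): 117 XOR 85 = 32
After XOR-ing pile 7 (size 49): 32 XOR 49 = 17
The Nim-value of this position is 17.

17


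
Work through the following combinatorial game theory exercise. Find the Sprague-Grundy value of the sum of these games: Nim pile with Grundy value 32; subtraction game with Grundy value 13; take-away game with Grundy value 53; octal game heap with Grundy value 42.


By the Sprague-Grundy theorem, the Grundy value of a sum of games is the XOR of individual Grundy values.
Nim pile: Grundy value = 32. Running XOR: 0 XOR 32 = 32
subtraction game: Grundy value = 13. Running XOR: 32 XOR 13 = 45
take-away game: Grundy value = 53. Running XOR: 45 XOR 53 = 24
octal game heap: Grundy value = 42. Running XOR: 24 XOR 42 = 50
The combined Grundy value is 50.

50


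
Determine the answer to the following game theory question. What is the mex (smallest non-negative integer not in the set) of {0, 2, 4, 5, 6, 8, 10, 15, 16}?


Set = {0, 2, 4, 5, 6, 8, 10, 15, 16}
0 is in the set.
1 is NOT in the set. This is the mex.
mex = 1

1


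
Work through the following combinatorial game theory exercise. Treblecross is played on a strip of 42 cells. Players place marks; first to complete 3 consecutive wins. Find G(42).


Treblecross: place X on empty cells; 3-in-a-row wins.
Playing within two cells of an existing X lets the opponent win at once, so sensible play treats the cells i-2..i+2 around each X as dead. The player left with no safe cell loses, so this is a normal-play take-away game on strips of safe cells.
Placing X at cell i (0-indexed) of a strip of k safe cells leaves independent strips of sizes max(0, i-2) and max(0, k-i-3). Hence G(k) = mex{ G(max(0,i-2)) XOR G(max(0,k-i-3)) : 0 <= i < k }, with G(0) = 0.
G(1): splits (0,0):0^0=0 -> mex({0}) = 1
G(2): splits (0,0):0^0=0 -> mex({0}) = 1
G(3): splits (0,0):0^0=0 -> mex({0}) = 1
G(4): splits (0,1):0^1=1 (0,0):0^0=0 -> mex({0, 1}) = 2
G(5): splits (0,2):0^1=1 (0,1):0^1=1 (0,0):0^0=0 -> mex({0, 1}) = 2
G(6) = mex({1}) = 0
G(7) = mex({0, 1, 2}) = 3
G(8) = mex({0, 1, 2}) = 3
G(9) = mex({0, 2}) = 1
G(10) = mex({0, 2, 3}) = 1
G(11) = mex({0, 3}) = 1
G(12) = mex({1, 3}) = 0
G(13) = mex({0, 1, 2, 3}) = 4
G(14) = mex({0, 1, 2}) = 3
G(15) = mex({0, 1, 2}) = 3
G(16) = mex({0, 1, 2, 4}) = 3
G(17) = mex({0, 1, 3, 4}) = 2
G(18) = mex({0, 1, 3, 4}) = 2
G(19) = mex({0, 1, 3, 5}) = 2
G(20) = mex({0, 1, 2, 3, 5}) = 4
G(21) = mex({0, 1, 2, 3, 5}) = 4
G(22) = mex({1, 2, 6}) = 0
G(23) = mex({0, 1, 2, 3, 4, 6}) = 5
G(24) = mex({0, 1, 2, 3, 4}) = 5
G(25) = mex({0, 1, 3, 4, 7}) = 2
G(26) = mex({0, 1, 3, 4, 5, 7}) = 2
G(27) = mex({0, 1, 3, 5}) = 2
G(28) = mex({0, 1, 2, 5}) = 3
G(29) = mex({0, 1, 2, 4, 5, 6}) = 3
G(30) = mex({1, 2, 4, 6}) = 0
G(31) = mex({0, 1, 2, 3, 4, 6}) = 5
G(32) = mex({1, 2, 3, 4, 7}) = 0
G(33) = mex({0, 3, 7}) = 1
G(34) = mex({0, 2, 3, 5, 7}) = 1
G(35) = mex({0, 2, 3, 5, 6}) = 1
G(36) = mex({0, 1, 2, 5, 6}) = 3
G(37) = mex({0, 1, 2, 4, 5, 6}) = 3
G(38) = mex({0, 1, 2, 4}) = 3
G(39) = mex({0, 1, 2, 3, 4, 7}) = 5
G(40) = mex({0, 1, 2, 3, 4, 5, 7}) = 6
G(41) = mex({0, 1, 2, 3, 5, 7}) = 4
G(42) = mex({0, 1, 2, 3, 5, 6, 7}) = 4
Therefore G(42) = 4.

4


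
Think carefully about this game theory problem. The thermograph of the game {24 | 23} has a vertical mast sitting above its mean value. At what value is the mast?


Game = {24 | 23}, a switch {a | b} with numbers a > b.
Its thermograph has left wall a - t and right wall b + t, which meet at t = (a - b)/2, where both equal (a + b)/2. So the mast (mean value) is at (a + b)/2.
Mean = (24 + (23))/2 = 47/2 = 47/2

47/2


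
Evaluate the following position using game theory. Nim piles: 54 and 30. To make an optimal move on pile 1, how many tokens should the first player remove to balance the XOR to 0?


Piles: 54 and 30
Current XOR: 54 XOR 30 = 40 (non-zero, so this is an N-position).
To make the XOR zero, we need to find a move that balances the piles.
For pile 1 (size 54): target = 54 XOR 40 = 30
We reduce pile 1 from 54 to 30.
Tokens removed: 54 - 30 = 24
Verification: 30 XOR 30 = 0

24


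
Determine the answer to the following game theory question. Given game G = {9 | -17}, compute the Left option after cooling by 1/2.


Original game: {9 | -17} (a switch {a | b} with a > b).
Cooling by t (for t below the temperature (a - b)/2 = 13) taxes each move by t: {a | b} cooled by t is {a - t | b + t}.
Cooling amount: t = 1/2
Cooled Left option: 9 - 1/2 = 17/2
Cooled Right option: -17 + 1/2 = -33/2
Cooled game: {17/2 | -33/2}
Left option = 17/2

17/2


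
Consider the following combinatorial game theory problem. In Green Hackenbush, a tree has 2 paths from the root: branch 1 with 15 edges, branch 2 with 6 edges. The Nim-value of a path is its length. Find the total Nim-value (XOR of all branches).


The tree has 2 branches from the ground vertex.
In Green Hackenbush, the Nim-value of a simple path of length k is k.
Branch 1: length 15, Nim-value = 15
Branch 2: length 6, Nim-value = 6
Total Nim-value = XOR of all branch values:
0 XOR 15 = 15
15 XOR 6 = 9
Nim-value of the tree = 9

9


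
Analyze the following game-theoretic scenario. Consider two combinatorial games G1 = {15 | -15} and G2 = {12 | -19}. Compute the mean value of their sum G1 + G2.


G1 = {15 | -15}, G2 = {12 | -19}
Each is a switch {a | b} with numbers a > b; its mean value is (a + b)/2, and mean value is additive over game sums: m(G1 + G2) = m(G1) + m(G2).
Mean of G1 = (15 + (-15))/2 = 0/2 = 0
Mean of G2 = (12 + (-19))/2 = -7/2 = -7/2
Mean of G1 + G2 = 0 + -7/2 = -7/2

-7/2


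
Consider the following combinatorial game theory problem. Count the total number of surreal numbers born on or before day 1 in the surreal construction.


Day 0: {|} = 0 is born. Count = 1.
Day n: the number of surreal numbers born by day n is 2^(n+1) - 1.
By day 0: 2^1 - 1 = 1
By day 1: 2^2 - 1 = 3
By day 1: 3 surreal numbers.

3


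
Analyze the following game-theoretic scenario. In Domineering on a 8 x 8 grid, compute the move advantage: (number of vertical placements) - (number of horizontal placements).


Board is 8 x 8 (rows x cols).
Left (vertical) placements: (rows-1) * cols = 7 * 8 = 56
Right (horizontal) placements: rows * (cols-1) = 8 * 7 = 56
Advantage = Left - Right = 56 - 56 = 0

0


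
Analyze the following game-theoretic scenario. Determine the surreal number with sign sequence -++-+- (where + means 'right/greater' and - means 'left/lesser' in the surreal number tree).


Sign expansion: -++-+-
Rule: track bounds (lo, hi), initially (-inf, +inf). On '+', the current value becomes lo and we move to the simplest number in (value, hi): value + 1 if hi = +inf, otherwise the midpoint (value + hi)/2. On '-', the current value becomes hi and we move to value - 1 if lo = -inf, otherwise the midpoint (lo + value)/2.
Start at 0.
Step 1: sign = -, move left. Bounds: (-inf, 0). Value = -1
Step 2: sign = +, move right. Bounds: (-1, 0). Value = -1/2
Step 3: sign = +, move right. Bounds: (-1/2, 0). Value = -1/4
Step 4: sign = -, move left. Bounds: (-1/2, -1/4). Value = -3/8
Step 5: sign = +, move right. Bounds: (-3/8, -1/4). Value = -5/16
Step 6: sign = -, move left. Bounds: (-3/8, -5/16). Value = -11/32
The surreal number with sign expansion -++-+- is -11/32.

-11/32


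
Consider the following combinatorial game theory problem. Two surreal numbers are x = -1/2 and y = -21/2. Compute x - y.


x = -1/2, y = -21/2
Converting to common denominator: 2
x = -1/2, y = -21/2
x - y = -1/2 - -21/2 = 10

10


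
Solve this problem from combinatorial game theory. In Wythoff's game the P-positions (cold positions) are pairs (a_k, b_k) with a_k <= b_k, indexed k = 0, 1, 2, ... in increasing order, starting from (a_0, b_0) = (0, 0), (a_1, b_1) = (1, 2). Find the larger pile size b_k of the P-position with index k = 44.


By Wythoff's theorem, a_k = floor(k * phi) and b_k = floor(k * phi^2) = a_k + k, where phi = (1 + sqrt(5))/2 is the golden ratio.
phi = (1 + sqrt(5))/2 = 1.618034
phi^2 = phi + 1 = 2.618034
k = 44
k * phi^2 = 44 * 2.618034 = 115.193496
b_44 = floor(k * phi^2) = 115 (check: a_44 + k = 71 + 44 = 115)

115


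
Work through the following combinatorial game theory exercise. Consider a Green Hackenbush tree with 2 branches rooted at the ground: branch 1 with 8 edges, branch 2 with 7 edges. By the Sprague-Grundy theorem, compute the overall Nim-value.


The tree has 2 branches from the ground vertex.
In Green Hackenbush, the Nim-value of a simple path of length k is k.
Branch 1: length 8, Nim-value = 8
Branch 2: length 7, Nim-value = 7
Total Nim-value = XOR of all branch values:
0 XOR 8 = 8
8 XOR 7 = 15
Nim-value of the tree = 15

15


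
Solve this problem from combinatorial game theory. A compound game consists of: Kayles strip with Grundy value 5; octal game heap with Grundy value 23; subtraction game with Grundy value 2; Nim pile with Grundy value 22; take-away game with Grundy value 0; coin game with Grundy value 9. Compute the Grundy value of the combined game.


By the Sprague-Grundy theorem, the Grundy value of a sum of games is the XOR of individual Grundy values.
Kayles strip: Grundy value = 5. Running XOR: 0 XOR 5 = 5
octal game heap: Grundy value = 23. Running XOR: 5 XOR 23 = 18
subtraction game: Grundy value = 2. Running XOR: 18 XOR 2 = 16
Nim pile: Grundy value = 22. Running XOR: 16 XOR 22 = 6
take-away game: Grundy value = 0. Running XOR: 6 XOR 0 = 6
coin game: Grundy value = 9. Running XOR: 6 XOR 9 = 15
The combined Grundy value is 15.

15


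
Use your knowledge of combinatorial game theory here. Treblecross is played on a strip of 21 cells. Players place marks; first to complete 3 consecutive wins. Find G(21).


Treblecross: place X on empty cells; 3-in-a-row wins.
Playing within two cells of an existing X lets the opponent win at once, so sensible play treats the cells i-2..i+2 around each X as dead. The player left with no safe cell loses, so this is a normal-play take-away game on strips of safe cells.
Placing X at cell i (0-indexed) of a strip of k safe cells leaves independent strips of sizes max(0, i-2) and max(0, k-i-3). Hence G(k) = mex{ G(max(0,i-2)) XOR G(max(0,k-i-3)) : 0 <= i < k }, with G(0) = 0.
G(1): splits (0,0):0^0=0 -> mex({0}) = 1
G(2): splits (0,0):0^0=0 -> mex({0}) = 1
G(3): splits (0,0):0^0=0 -> mex({0}) = 1
G(4): splits (0,1):0^1=1 (0,0):0^0=0 -> mex({0, 1}) = 2
G(5): splits (0,2):0^1=1 (0,1):0^1=1 (0,0):0^0=0 -> mex({0, 1}) = 2
G(6) = mex({1}) = 0
G(7) = mex({0, 1, 2}) = 3
G(8) = mex({0, 1, 2}) = 3
G(9) = mex({0, 2}) = 1
G(10) = mex({0, 2, 3}) = 1
G(11) = mex({0, 3}) = 1
G(12) = mex({1, 3}) = 0
G(13) = mex({0, 1, 2, 3}) = 4
G(14) = mex({0, 1, 2}) = 3
G(15) = mex({0, 1, 2}) = 3
G(16) = mex({0, 1, 2, 4}) = 3
G(17) = mex({0, 1, 3, 4}) = 2
G(18) = mex({0, 1, 3, 4}) = 2
G(19) = mex({0, 1, 3, 5}) = 2
G(20) = mex({0, 1, 2, 3, 5}) = 4
G(21) = mex({0, 1, 2, 3, 5}) = 4
Therefore G(21) = 4.

4


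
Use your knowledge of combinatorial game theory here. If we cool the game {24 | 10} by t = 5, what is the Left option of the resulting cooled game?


Original game: {24 | 10} (a switch {a | b} with a > b).
Cooling by t (for t below the temperature (a - b)/2 = 7) taxes each move by t: {a | b} cooled by t is {a - t | b + t}.
Cooling amount: t = 5
Cooled Left option: 24 - 5 = 19
Cooled Right option: 10 + 5 = 15
Cooled game: {19 | 15}
Left option = 19

19


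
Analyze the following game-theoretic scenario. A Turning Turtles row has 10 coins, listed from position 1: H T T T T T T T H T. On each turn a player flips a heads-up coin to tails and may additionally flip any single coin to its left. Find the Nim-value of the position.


Coins: H T T T T T T T H T
Key fact: a single head at position k behaves exactly like a Nim heap of size k (turning it to T and optionally flipping a coin at j < k corresponds to moving the heap from k to j, or to 0), and heads combine as a disjunctive sum (two heads at the same place would cancel, matching j XOR j = 0). So the Nim-value is the XOR of the 1-indexed positions of the heads.
Face-up positions (1-indexed): [1, 9]
XOR 0 with 1: 0 XOR 1 = 1
XOR 1 with 9: 1 XOR 9 = 8
Nim-value = 8

8


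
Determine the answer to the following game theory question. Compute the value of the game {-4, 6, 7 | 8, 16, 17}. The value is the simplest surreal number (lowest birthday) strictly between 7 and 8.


Left options: {-4, 6, 7}, max = 7
Right options: {8, 16, 17}, min = 8
All options are numbers and max(Left) < min(Right), so by the simplicity theorem the value is the simplest (earliest-born) number strictly between 7 and 8.
No integer lies strictly between 7 and 8, so the value is the dyadic rational m/2^k in the interval with the smallest k (then m odd); search k = 1, 2, ...:
Denominator 2: 15/2 lies strictly between 7 and 8 -- found.
The simplest number in the interval is 15/2.
Game value = 15/2

15/2


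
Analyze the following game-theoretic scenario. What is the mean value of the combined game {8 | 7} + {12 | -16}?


G1 = {8 | 7}, G2 = {12 | -16}
Each is a switch {a | b} with numbers a > b; its mean value is (a + b)/2, and mean value is additive over game sums: m(G1 + G2) = m(G1) + m(G2).
Mean of G1 = (8 + (7))/2 = 15/2 = 15/2
Mean of G2 = (12 + (-16))/2 = -4/2 = -2
Mean of G1 + G2 = 15/2 + -2 = 11/2

11/2


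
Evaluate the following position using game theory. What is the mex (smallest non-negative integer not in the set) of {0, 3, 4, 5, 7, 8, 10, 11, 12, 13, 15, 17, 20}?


Set = {0, 3, 4, 5, 7, 8, 10, 11, 12, 13, 15, 17, 20}
0 is in the set.
1 is NOT in the set. This is the mex.
mex = 1

1


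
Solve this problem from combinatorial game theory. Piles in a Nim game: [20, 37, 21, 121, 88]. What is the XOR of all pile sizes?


We need the XOR (exclusive or) of all pile sizes.
After XOR-ing pile 1 (size 20): 0 XOR 20 = 20
After XOR-ing pile 2 (size 37): 20 XOR 37 = 49
After XOR-ing pile 3 (size 21): 49 XOR 21 = 36
After XOR-ing pile 4 (size 121): 36 XOR 121 = 93
After XOR-ing pile 5 (size 88): 93 XOR 88 = 5
The Nim-value of this position is 5.

5


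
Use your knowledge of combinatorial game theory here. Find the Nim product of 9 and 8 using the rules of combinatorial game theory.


Nim multiplication is bilinear over XOR: (u XOR v) * w = (u*w) XOR (v*w).
So we split each operand into its bit components and XOR the pairwise Nim products.
9 = 1 + 8 (as XOR of powers of 2).
8 = 8 (as XOR of powers of 2).
Using the standard Nim-product table on single bits:
  2*2 = 3,   2*4 = 8,   2*8 = 12,
  4*4 = 6,   4*8 = 11,  8*8 = 13,
and  1*x = x (identity), k*l = l*k (commutative).
Pairwise Nim products:
  1 * 8 = 8
  8 * 8 = 13
XOR them: 8 XOR 13 = 5.
Result: 9 * 8 = 5 (in Nim).

5
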